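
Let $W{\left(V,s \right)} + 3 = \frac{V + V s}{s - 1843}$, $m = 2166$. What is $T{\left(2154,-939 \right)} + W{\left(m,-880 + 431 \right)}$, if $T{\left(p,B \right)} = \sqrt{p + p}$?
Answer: $\frac{80291}{191} + 2 \sqrt{1077} \approx 486.01$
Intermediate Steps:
$T{\left(p,B \right)} = \sqrt{2} \sqrt{p}$ ($T{\left(p,B \right)} = \sqrt{2 p} = \sqrt{2} \sqrt{p}$)
$W{\left(V,s \right)} = -3 + \frac{V + V s}{-1843 + s}$ ($W{\left(V,s \right)} = -3 + \frac{V + V s}{s - 1843} = -3 + \frac{V + V s}{-1843 + s}$)
$T{\left(2154,-939 \right)} + W{\left(m,-880 + 431 \right)} = \sqrt{2} \sqrt{2154} + \frac{5529 + 2166 - 3 \left(-880 + 431\right) + 2166 \left(-880 + 431\right)}{-1843 + \left(-880 + 431\right)} = 2 \sqrt{1077} + \frac{5529 + 2166 - -1347 + 2166 \left(-449\right)}{-1843 - 449} = 2 \sqrt{1077} + \frac{5529 + 2166 + 1347 - 972534}{-2292} = 2 \sqrt{1077} - - \frac{80291}{191} = 2 \sqrt{1077} + \frac{80291}{191} = \frac{80291}{191} + 2 \sqrt{1077}$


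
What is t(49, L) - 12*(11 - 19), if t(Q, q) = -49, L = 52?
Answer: 47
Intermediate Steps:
t(49, L) - 12*(11 - 19) = -49 - 12*(11 - 19) = -49 - 12*(-8) = -49 - 1*(-96) = -49 + 96 = 47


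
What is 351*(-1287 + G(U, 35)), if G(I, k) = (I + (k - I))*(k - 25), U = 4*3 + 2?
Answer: -328887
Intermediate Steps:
U = 14 (U = 12 + 2 = 14)
G(I, k) = k*(-25 + k)
351*(-1287 + G(U, 35)) = 351*(-1287 + 35*(-25 + 35)) = 351*(-1287 + 35*10) = 351*(-1287 + 350) = 351*(-937) = -328887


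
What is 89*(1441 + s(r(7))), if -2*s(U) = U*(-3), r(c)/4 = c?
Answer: 131987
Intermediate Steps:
r(c) = 4*c
s(U) = 3*U/2 (s(U) = -U*(-3)/2 = -(-3)*U/2 = 3*U/2)
89*(1441 + s(r(7))) = 89*(1441 + 3*(4*7)/2) = 89*(1441 + (3/2)*28) = 89*(1441 + 42) = 89*1483 = 131987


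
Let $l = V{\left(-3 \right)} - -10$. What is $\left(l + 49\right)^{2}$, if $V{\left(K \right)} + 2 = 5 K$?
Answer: $1764$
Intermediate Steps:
$V{\left(K \right)} = -2 + 5 K$
$l = -7$ ($l = \left(-2 + 5 \left(-3\right)\right) - -10 = \left(-2 - 15\right) + 10 = -17 + 10 = -7$)
$\left(l + 49\right)^{2} = \left(-7 + 49\right)^{2} = 42^{2} = 1764$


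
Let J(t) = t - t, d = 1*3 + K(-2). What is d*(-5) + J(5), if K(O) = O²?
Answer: -35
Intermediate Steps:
d = 7 (d = 1*3 + (-2)² = 3 + 4 = 7)
J(t) = 0
d*(-5) + J(5) = 7*(-5) + 0 = -35 + 0 = -35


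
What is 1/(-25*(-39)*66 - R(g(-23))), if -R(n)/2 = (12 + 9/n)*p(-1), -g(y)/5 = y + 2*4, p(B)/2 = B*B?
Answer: 25/1609962 ≈ 1.5528e-5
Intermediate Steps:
p(B) = 2*B² (p(B) = 2*(B*B) = 2*B²)
g(y) = -40 - 5*y (g(y) = -5*(y + 2*4) = -5*(y + 8) = -5*(8 + y) = -40 - 5*y)
R(n) = -48 - 36/n (R(n) = -2*(12 + 9/n)*2*(-1)² = -2*(12 + 9/n)*2*1 = -2*(12 + 9/n)*2 = -2*(24 + 18/n) = -48 - 36/n)
1/(-25*(-39)*66 - R(g(-23))) = 1/(-25*(-39)*66 - (-48 - 36/(-40 - 5*(-23)))) = 1/(975*66 - (-48 - 36/(-40 + 115))) = 1/(64350 - (-48 - 36/75)) = 1/(64350 - (-48 - 36*1/75)) = 1/(64350 - (-48 - 12/25)) = 1/(64350 - 1*(-1212/25)) = 1/(64350 + 1212/25) = 1/(1609962/25) = 25/1609962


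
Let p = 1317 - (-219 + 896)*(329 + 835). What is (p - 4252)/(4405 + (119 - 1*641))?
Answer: -790963/3883 ≈ -203.70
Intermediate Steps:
p = -786711 (p = 1317 - 677*1164 = 1317 - 1*788028 = 1317 - 788028 = -786711)
(p - 4252)/(4405 + (119 - 1*641)) = (-786711 - 4252)/(4405 + (119 - 1*641)) = -790963/(4405 + (119 - 641)) = -790963/(4405 - 522) = -790963/3883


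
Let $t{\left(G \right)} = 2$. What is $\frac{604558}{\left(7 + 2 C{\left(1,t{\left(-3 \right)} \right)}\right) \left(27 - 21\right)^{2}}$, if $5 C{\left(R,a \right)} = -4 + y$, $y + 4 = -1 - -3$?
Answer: $\frac{1511395}{414} \approx 3650.7$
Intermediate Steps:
$y = -2$ ($y = -4 - -2 = -4 + \left(-1 + 3\right) = -4 + 2 = -2$)
$C{\left(R,a \right)} = - \frac{6}{5}$ ($C{\left(R,a \right)} = \frac{-4 - 2}{5} = \frac{1}{5} \left(-6\right) = - \frac{6}{5}$)
$\frac{604558}{\left(7 + 2 C{\left(1,t{\left(-3 \right)} \right)}\right) \left(27 - 21\right)^{2}} = \frac{604558}{\left(7 + 2 \left(- \frac{6}{5}\right)\right) \left(27 - 21\right)^{2}} = \frac{604558}{\left(7 - \frac{12}{5}\right) \left(27 - 21\right)^{2}} = \frac{604558}{\frac{23}{5} \cdot 6^{2}} = \frac{604558}{\frac{23}{5} \cdot 36} = \frac{604558}{\frac{828}{5}} = 604558 \cdot \frac{5}{828} = \frac{1511395}{414}$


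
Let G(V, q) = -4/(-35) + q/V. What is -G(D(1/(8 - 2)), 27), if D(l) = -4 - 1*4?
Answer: 913/280 ≈ 3.2607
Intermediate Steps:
D(l) = -8 (D(l) = -4 - 4 = -8)
G(V, q) = 4/35 + q/V (G(V, q) = -4*(-1/35) + q/V = 4/35 + q/V)
-G(D(1/(8 - 2)), 27) = -(4/35 + 27/(-8)) = -(4/35 + 27*(-⅛)) = -(4/35 - 27/8) = -1*(-913/280) = 913/280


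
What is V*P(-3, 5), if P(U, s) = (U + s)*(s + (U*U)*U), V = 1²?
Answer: -44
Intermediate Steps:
V = 1
P(U, s) = (U + s)*(s + U³) (P(U, s) = (U + s)*(s + U²*U) = (U + s)*(s + U³))
V*P(-3, 5) = 1*((-3)⁴ + 5² - 3*5 + 5*(-3)³) = 1*(81 + 25 - 15 + 5*(-27)) = 1*(81 + 25 - 15 - 135) = 1*(-44) = -44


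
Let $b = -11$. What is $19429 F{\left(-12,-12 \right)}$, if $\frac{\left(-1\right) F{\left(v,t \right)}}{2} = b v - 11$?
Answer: $-4701818$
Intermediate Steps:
$F{\left(v,t \right)} = 22 + 22 v$ ($F{\left(v,t \right)} = - 2 \left(- 11 v - 11\right) = - 2 \left(-11 - 11 v\right) = 22 + 22 v$)
$19429 F{\left(-12,-12 \right)} = 19429 \left(22 + 22 \left(-12\right)\right) = 19429 \left(22 - 264\right) = 19429 \left(-242\right) = -4701818$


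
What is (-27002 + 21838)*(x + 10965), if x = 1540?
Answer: -64575820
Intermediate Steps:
(-27002 + 21838)*(x + 10965) = (-27002 + 21838)*(1540 + 10965) = -5164*12505 = -64575820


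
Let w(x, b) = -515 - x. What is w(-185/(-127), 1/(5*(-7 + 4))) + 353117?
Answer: 44780269/127 ≈ 3.5260e+5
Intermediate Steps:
w(-185/(-127), 1/(5*(-7 + 4))) + 353117 = (-515 - (-185)/(-127)) + 353117 = (-515 - (-185)*(-1)/127) + 353117 = (-515 - 1*185/127) + 353117 = (-515 - 185/127) + 353117 = -65590/127 + 353117 = 44780269/127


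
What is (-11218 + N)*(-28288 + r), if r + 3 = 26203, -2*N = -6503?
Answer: 16634052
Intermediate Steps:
N = 6503/2 (N = -½*(-6503) = 6503/2 ≈ 3251.5)
r = 26200 (r = -3 + 26203 = 26200)
(-11218 + N)*(-28288 + r) = (-11218 + 6503/2)*(-28288 + 26200) = -15933/2*(-2088) = 16634052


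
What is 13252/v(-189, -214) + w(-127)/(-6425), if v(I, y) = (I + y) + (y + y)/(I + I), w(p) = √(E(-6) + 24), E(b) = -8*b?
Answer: -2504628/75953 - 6*√2/6425 ≈ -32.977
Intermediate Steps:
w(p) = 6*√2 (w(p) = √(-8*(-6) + 24) = √(48 + 24) = √72 = 6*√2)
v(I, y) = I + y + y/I (v(I, y) = (I + y) + (2*y)/((2*I)) = (I + y) + (2*y)*(1/(2*I)) = (I + y) + y/I = I + y + y/I)
13252/v(-189, -214) + w(-127)/(-6425) = 13252/(-189 - 214 - 214/(-189)) + (6*√2)/(-6425) = 13252/(-189 - 214 - 214*(-1/189)) + (6*√2)*(-1/6425) = 13252/(-189 - 214 + 214/189) - 6*√2/6425 = 13252/(-75953/189) - 6*√2/6425 = 13252*(-189/75953) - 6*√2/6425 = -2504628/75953 - 6*√2/6425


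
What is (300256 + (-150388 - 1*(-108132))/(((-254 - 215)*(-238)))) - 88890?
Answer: 11796526698/55811 ≈ 2.1137e+5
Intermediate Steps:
(300256 + (-150388 - 1*(-108132))/(((-254 - 215)*(-238)))) - 88890 = (300256 + (-150388 + 108132)/((-469*(-238)))) - 88890 = (300256 - 42256/111622) - 88890 = (300256 - 42256*1/111622) - 88890 = (300256 - 21128/55811) - 88890 = 16757566488/55811 - 88890 = 11796526698/55811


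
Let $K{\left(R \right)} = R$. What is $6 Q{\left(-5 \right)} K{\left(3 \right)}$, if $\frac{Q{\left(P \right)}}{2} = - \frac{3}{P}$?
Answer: $\frac{108}{5} \approx 21.6$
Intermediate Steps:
$Q{\left(P \right)} = - \frac{6}{P}$ ($Q{\left(P \right)} = 2 \left(- \frac{3}{P}\right) = - \frac{6}{P}$)
$6 Q{\left(-5 \right)} K{\left(3 \right)} = 6 \left(- \frac{6}{-5}\right) 3 = 6 \left(\left(-6\right) \left(- \frac{1}{5}\right)\right) 3 = 6 \cdot \frac{6}{5} \cdot 3 = \frac{36}{5} \cdot 3 = \frac{108}{5}$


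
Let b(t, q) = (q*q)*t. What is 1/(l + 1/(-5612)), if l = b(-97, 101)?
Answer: -5612/5553057165 ≈ -1.0106e-6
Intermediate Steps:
b(t, q) = t*q**2 (b(t, q) = q**2*t = t*q**2)
l = -989497 (l = -97*101**2 = -97*10201 = -989497)
1/(l + 1/(-5612)) = 1/(-989497 + 1/(-5612)) = 1/(-989497 - 1/5612) = 1/(-5553057165/5612) = -5612/5553057165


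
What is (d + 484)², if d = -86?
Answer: 158404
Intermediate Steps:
(d + 484)² = (-86 + 484)² = 398² = 158404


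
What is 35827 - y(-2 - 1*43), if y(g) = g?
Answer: 35872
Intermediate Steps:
35827 - y(-2 - 1*43) = 35827 - (-2 - 1*43) = 35827 - (-2 - 43) = 35827 - 1*(-45) = 35827 + 45 = 35872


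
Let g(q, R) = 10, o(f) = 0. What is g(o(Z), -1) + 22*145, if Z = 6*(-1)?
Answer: 3200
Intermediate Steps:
Z = -6
g(o(Z), -1) + 22*145 = 10 + 22*145 = 10 + 3190 = 3200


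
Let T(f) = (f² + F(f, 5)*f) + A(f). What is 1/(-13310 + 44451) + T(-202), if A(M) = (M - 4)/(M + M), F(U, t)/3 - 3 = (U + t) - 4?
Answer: 1011462389469/6290482 ≈ 1.6079e+5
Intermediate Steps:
F(U, t) = -3 + 3*U + 3*t (F(U, t) = 9 + 3*((U + t) - 4) = 9 + 3*(-4 + U + t) = 9 + (-12 + 3*U + 3*t) = -3 + 3*U + 3*t)
A(M) = (-4 + M)/(2*M) (A(M) = (-4 + M)/((2*M)) = (-4 + M)*(1/(2*M)) = (-4 + M)/(2*M))
T(f) = f² + f*(12 + 3*f) + (-4 + f)/(2*f) (T(f) = (f² + (-3 + 3*f + 3*5)*f) + (-4 + f)/(2*f) = (f² + (-3 + 3*f + 15)*f) + (-4 + f)/(2*f) = (f² + (12 + 3*f)*f) + (-4 + f)/(2*f) = (f² + f*(12 + 3*f)) + (-4 + f)/(2*f) = f² + f*(12 + 3*f) + (-4 + f)/(2*f))
1/(-13310 + 44451) + T(-202) = 1/(-13310 + 44451) + (½)*(-4 - 202 + 8*(-202)²*(3 - 202))/(-202) = 1/31141 + (½)*(-1/202)*(-4 - 202 + 8*40804*(-199)) = 1/31141 + (½)*(-1/202)*(-4 - 202 - 64959968) = 1/31141 + (½)*(-1/202)*(-64960174) = 1/31141 + 32480087/202 = 1011462389469/6290482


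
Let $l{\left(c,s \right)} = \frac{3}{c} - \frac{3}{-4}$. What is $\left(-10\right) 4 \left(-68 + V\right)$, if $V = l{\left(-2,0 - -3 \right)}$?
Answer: $2750$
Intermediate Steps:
$l{\left(c,s \right)} = \frac{3}{4} + \frac{3}{c}$ ($l{\left(c,s \right)} = \frac{3}{c} - - \frac{3}{4} = \frac{3}{c} + \frac{3}{4} = \frac{3}{4} + \frac{3}{c}$)
$V = - \frac{3}{4}$ ($V = \frac{3}{4} + \frac{3}{-2} = \frac{3}{4} + 3 \left(- \frac{1}{2}\right) = \frac{3}{4} - \frac{3}{2} = - \frac{3}{4} \approx -0.75$)
$\left(-10\right) 4 \left(-68 + V\right) = \left(-10\right) 4 \left(-68 - \frac{3}{4}\right) = \left(-40\right) \left(- \frac{275}{4}\right) = 2750$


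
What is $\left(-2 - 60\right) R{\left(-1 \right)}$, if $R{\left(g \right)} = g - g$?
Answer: $0$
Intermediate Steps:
$R{\left(g \right)} = 0$
$\left(-2 - 60\right) R{\left(-1 \right)} = \left(-2 - 60\right) 0 = \left(-62\right) 0 = 0$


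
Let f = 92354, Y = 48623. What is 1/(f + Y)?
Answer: 1/140977 ≈ 7.0934e-6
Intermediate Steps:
1/(f + Y) = 1/(92354 + 48623) = 1/140977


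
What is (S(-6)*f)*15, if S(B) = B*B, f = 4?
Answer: 2160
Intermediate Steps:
S(B) = B²
(S(-6)*f)*15 = ((-6)²*4)*15 = (36*4)*15 = 144*15 = 2160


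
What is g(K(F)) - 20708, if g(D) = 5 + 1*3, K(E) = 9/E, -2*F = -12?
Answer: -20700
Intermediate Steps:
F = 6 (F = -½*(-12) = 6)
g(D) = 8 (g(D) = 5 + 3 = 8)
g(K(F)) - 20708 = 8 - 20708 = -20700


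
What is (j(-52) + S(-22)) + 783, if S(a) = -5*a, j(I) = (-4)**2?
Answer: 909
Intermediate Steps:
j(I) = 16
(j(-52) + S(-22)) + 783 = (16 - 5*(-22)) + 783 = (16 + 110) + 783 = 126 + 783 = 909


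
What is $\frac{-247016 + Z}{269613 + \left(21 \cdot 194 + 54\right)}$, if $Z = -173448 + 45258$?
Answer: $- \frac{28862}{21057} \approx -1.3707$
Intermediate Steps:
$Z = -128190$
$\frac{-247016 + Z}{269613 + \left(21 \cdot 194 + 54\right)} = \frac{-247016 - 128190}{269613 + \left(21 \cdot 194 + 54\right)} = - \frac{375206}{269613 + \left(4074 + 54\right)} = - \frac{375206}{269613 + 4128} = - \frac{375206}{273741} = \left(-375206\right) \frac{1}{273741} = - \frac{28862}{21057}$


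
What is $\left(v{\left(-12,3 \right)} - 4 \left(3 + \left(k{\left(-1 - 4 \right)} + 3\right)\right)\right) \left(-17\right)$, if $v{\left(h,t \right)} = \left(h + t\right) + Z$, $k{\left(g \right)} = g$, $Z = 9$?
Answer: $68$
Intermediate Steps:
$v{\left(h,t \right)} = 9 + h + t$ ($v{\left(h,t \right)} = \left(h + t\right) + 9 = 9 + h + t$)
$\left(v{\left(-12,3 \right)} - 4 \left(3 + \left(k{\left(-1 - 4 \right)} + 3\right)\right)\right) \left(-17\right) = \left(\left(9 - 12 + 3\right) - 4 \left(3 + \left(\left(-1 - 4\right) + 3\right)\right)\right) \left(-17\right) = \left(0 - 4 \left(3 + \left(\left(-1 - 4\right) + 3\right)\right)\right) \left(-17\right) = \left(0 - 4 \left(3 + \left(-5 + 3\right)\right)\right) \left(-17\right) = \left(0 - 4 \left(3 - 2\right)\right) \left(-17\right) = \left(0 - 4\right) \left(-17\right) = \left(-4\right) \left(-17\right) = 68$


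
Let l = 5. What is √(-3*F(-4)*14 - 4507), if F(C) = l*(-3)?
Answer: I*√3877 ≈ 62.266*I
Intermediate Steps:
F(C) = -15 (F(C) = 5*(-3) = -15)
√(-3*F(-4)*14 - 4507) = √(-3*(-15)*14 - 4507) = √(45*14 - 4507) = √(630 - 4507) = √(-3877) = I*√3877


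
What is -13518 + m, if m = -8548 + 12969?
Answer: -9097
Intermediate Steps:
m = 4421
-13518 + m = -13518 + 4421 = -9097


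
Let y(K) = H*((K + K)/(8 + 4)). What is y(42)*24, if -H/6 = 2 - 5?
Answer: 3024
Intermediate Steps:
H = 18 (H = -6*(2 - 5) = -6*(-3) = 18)
y(K) = 3*K (y(K) = 18*((K + K)/(8 + 4)) = 18*((2*K)/12) = 18*((2*K)*(1/12)) = 18*(K/6) = 3*K)
y(42)*24 = (3*42)*24 = 126*24 = 3024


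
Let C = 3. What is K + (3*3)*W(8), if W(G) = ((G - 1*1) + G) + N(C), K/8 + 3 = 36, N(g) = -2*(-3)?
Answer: 453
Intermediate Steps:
N(g) = 6
K = 264 (K = -24 + 8*36 = -24 + 288 = 264)
W(G) = 5 + 2*G (W(G) = ((G - 1*1) + G) + 6 = ((G - 1) + G) + 6 = ((-1 + G) + G) + 6 = (-1 + 2*G) + 6 = 5 + 2*G)
K + (3*3)*W(8) = 264 + (3*3)*(5 + 2*8) = 264 + 9*(5 + 16) = 264 + 9*21 = 264 + 189 = 453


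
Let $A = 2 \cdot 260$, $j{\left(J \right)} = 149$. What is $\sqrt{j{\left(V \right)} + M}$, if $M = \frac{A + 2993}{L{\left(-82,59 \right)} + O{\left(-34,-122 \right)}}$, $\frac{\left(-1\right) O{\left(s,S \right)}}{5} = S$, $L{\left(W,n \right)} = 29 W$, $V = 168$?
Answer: $\frac{\sqrt{114884198}}{884} \approx 12.125$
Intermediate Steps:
$A = 520$
$O{\left(s,S \right)} = - 5 S$
$M = - \frac{3513}{1768}$ ($M = \frac{520 + 2993}{29 \left(-82\right) - -610} = \frac{3513}{-2378 + 610} = \frac{3513}{-1768} = 3513 \left(- \frac{1}{1768}\right) = - \frac{3513}{1768} \approx -1.987$)
$\sqrt{j{\left(V \right)} + M} = \sqrt{149 - \frac{3513}{1768}} = \sqrt{\frac{259919}{1768}} = \frac{\sqrt{114884198}}{884}$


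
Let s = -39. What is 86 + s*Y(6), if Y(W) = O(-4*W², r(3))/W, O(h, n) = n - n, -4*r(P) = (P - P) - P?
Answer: 86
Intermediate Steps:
r(P) = P/4 (r(P) = -((P - P) - P)/4 = -(0 - P)/4 = -(-1)*P/4 = P/4)
O(h, n) = 0
Y(W) = 0 (Y(W) = 0/W = 0)
86 + s*Y(6) = 86 - 39*0 = 86 + 0 = 86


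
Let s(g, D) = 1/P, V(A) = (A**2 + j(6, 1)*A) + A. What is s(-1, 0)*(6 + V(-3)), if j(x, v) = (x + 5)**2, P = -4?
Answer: 351/4 ≈ 87.750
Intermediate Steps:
j(x, v) = (5 + x)**2
V(A) = A**2 + 122*A (V(A) = (A**2 + (5 + 6)**2*A) + A = (A**2 + 11**2*A) + A = (A**2 + 121*A) + A = A**2 + 122*A)
s(g, D) = -1/4 (s(g, D) = 1/(-4) = -1/4)
s(-1, 0)*(6 + V(-3)) = -(6 - 3*(122 - 3))/4 = -(6 - 3*119)/4 = -(6 - 357)/4 = -1/4*(-351) = 351/4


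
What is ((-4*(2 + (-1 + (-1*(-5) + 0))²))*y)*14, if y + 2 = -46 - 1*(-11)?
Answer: 37296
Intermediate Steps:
y = -37 (y = -2 + (-46 - 1*(-11)) = -2 + (-46 + 11) = -2 - 35 = -37)
((-4*(2 + (-1 + (-1*(-5) + 0))²))*y)*14 = (-4*(2 + (-1 + (-1*(-5) + 0))²)*(-37))*14 = (-4*(2 + (-1 + (5 + 0))²)*(-37))*14 = (-4*(2 + (-1 + 5)²)*(-37))*14 = (-4*(2 + 4²)*(-37))*14 = (-4*(2 + 16)*(-37))*14 = (-4*18*(-37))*14 = -72*(-37)*14 = 2664*14 = 37296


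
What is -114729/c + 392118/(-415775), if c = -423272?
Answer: -118271120121/175985915800 ≈ -0.67205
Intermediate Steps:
-114729/c + 392118/(-415775) = -114729/(-423272) + 392118/(-415775) = -114729*(-1/423272) + 392118*(-1/415775) = 114729/423272 - 392118/415775 = -118271120121/175985915800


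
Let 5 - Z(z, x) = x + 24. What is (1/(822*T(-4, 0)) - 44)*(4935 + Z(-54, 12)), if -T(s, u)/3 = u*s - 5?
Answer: -1330256588/6165 ≈ -2.1578e+5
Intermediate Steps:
T(s, u) = 15 - 3*s*u (T(s, u) = -3*(u*s - 5) = -3*(s*u - 5) = -3*(-5 + s*u) = 15 - 3*s*u)
Z(z, x) = -19 - x (Z(z, x) = 5 - (x + 24) = 5 - (24 + x) = 5 + (-24 - x) = -19 - x)
(1/(822*T(-4, 0)) - 44)*(4935 + Z(-54, 12)) = (1/(822*(15 - 3*(-4)*0)) - 44)*(4935 + (-19 - 1*12)) = (1/(822*(15 + 0)) - 44)*(4935 + (-19 - 12)) = (1/(822*15) - 44)*(4935 - 31) = (1/12330 - 44)*4904 = -542519/12330*4904 = -1330256588/6165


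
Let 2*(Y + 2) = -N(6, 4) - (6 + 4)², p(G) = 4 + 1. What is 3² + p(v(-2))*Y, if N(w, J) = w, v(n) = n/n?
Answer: -266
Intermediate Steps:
v(n) = 1
p(G) = 5
Y = -55 (Y = -2 + (-1*6 - (6 + 4)²)/2 = -2 + (-6 - 1*10²)/2 = -2 + (-6 - 1*100)/2 = -2 + (-6 - 100)/2 = -2 + (½)*(-106) = -2 - 53 = -55)
3² + p(v(-2))*Y = 3² + 5*(-55) = 9 - 275 = -266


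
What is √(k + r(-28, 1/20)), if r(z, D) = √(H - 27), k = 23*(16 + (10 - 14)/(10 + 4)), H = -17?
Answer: √(17710 + 98*I*√11)/7 ≈ 19.012 + 0.17445*I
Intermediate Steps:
k = 2530/7 (k = 23*(16 - 4/14) = 23*(16 - 4*1/14) = 23*(16 - 2/7) = 23*(110/7) = 2530/7 ≈ 361.43)
r(z, D) = 2*I*√11 (r(z, D) = √(-17 - 27) = √(-44) = 2*I*√11)
√(k + r(-28, 1/20)) = √(2530/7 + 2*I*√11)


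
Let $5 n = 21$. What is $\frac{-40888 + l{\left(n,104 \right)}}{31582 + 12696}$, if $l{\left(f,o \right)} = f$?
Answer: $- \frac{204419}{221390} \approx -0.92334$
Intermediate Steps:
$n = \frac{21}{5}$ ($n = \frac{1}{5} \cdot 21 = \frac{21}{5} \approx 4.2$)
$\frac{-40888 + l{\left(n,104 \right)}}{31582 + 12696} = \frac{-40888 + \frac{21}{5}}{31582 + 12696} = - \frac{204419}{5 \cdot 44278} = \left(- \frac{204419}{5}\right) \frac{1}{44278} = - \frac{204419}{221390}$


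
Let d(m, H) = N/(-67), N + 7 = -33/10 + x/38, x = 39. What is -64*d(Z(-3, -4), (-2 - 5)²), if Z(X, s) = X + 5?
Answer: -56384/6365 ≈ -8.8584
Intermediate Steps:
N = -881/95 (N = -7 + (-33/10 + 39/38) = -7 - 216/95 = -881/95 ≈ -9.2737)
Z(X, s) = 5 + X
d(m, H) = 881/6365 (d(m, H) = -881/95/(-67) = -881/95*(-1/67) = 881/6365)
-64*d(Z(-3, -4), (-2 - 5)²) = -64*881/6365 = -56384/6365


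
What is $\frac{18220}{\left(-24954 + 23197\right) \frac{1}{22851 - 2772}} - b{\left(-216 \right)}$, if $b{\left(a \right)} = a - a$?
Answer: $- \frac{365839380}{1757} \approx -2.0822 \cdot 10^{5}$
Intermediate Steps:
$b{\left(a \right)} = 0$
$\frac{18220}{\left(-24954 + 23197\right) \frac{1}{22851 - 2772}} - b{\left(-216 \right)} = \frac{18220}{\left(-24954 + 23197\right) \frac{1}{22851 - 2772}} - 0 = \frac{18220}{\left(-1757\right) \frac{1}{20079}} + 0 = \frac{18220}{- \frac{1757}{20079}} + 0 = 18220 \left(- \frac{20079}{1757}\right) + 0 = - \frac{365839380}{1757} + 0 = - \frac{365839380}{1757}$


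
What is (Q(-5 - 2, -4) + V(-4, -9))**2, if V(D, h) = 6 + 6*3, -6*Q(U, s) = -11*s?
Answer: 2500/9 ≈ 277.78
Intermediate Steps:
Q(U, s) = 11*s/6 (Q(U, s) = -(-11)*s/6 = 11*s/6)
V(D, h) = 24 (V(D, h) = 6 + 18 = 24)
(Q(-5 - 2, -4) + V(-4, -9))**2 = ((11/6)*(-4) + 24)**2 = (-22/3 + 24)**2 = (50/3)**2 = 2500/9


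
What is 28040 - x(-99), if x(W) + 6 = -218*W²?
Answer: 2164664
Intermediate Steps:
x(W) = -6 - 218*W²
28040 - x(-99) = 28040 - (-6 - 218*(-99)²) = 28040 - (-6 - 218*9801) = 28040 - (-6 - 2136618) = 28040 - 1*(-2136624) = 28040 + 2136624 = 2164664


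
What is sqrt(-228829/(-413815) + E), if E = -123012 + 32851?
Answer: I*sqrt(15439332286907590)/413815 ≈ 300.27*I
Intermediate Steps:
E = -90161
sqrt(-228829/(-413815) + E) = sqrt(-228829/(-413815) - 90161) = sqrt(-228829*(-1/413815) - 90161) = sqrt(228829/413815 - 90161) = sqrt(-37309745386/413815) = I*sqrt(15439332286907590)/413815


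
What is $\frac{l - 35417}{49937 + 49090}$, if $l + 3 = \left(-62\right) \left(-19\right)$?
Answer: $- \frac{11414}{33009} \approx -0.34578$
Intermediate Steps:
$l = 1175$ ($l = -3 - -1178 = -3 + 1178 = 1175$)
$\frac{l - 35417}{49937 + 49090} = \frac{1175 - 35417}{49937 + 49090} = - \frac{34242}{99027} = \left(-34242\right) \frac{1}{99027} = - \frac{11414}{33009}$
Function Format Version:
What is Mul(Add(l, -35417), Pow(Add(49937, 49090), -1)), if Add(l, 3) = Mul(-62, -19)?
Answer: Rational(-11414, 33009) ≈ -0.34578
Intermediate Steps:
l = 1175 (l = Add(-3, Mul(-62, -19)) = Add(-3, 1178) = 1175)
Mul(Add(l, -35417), Pow(Add(49937, 49090), -1)) = Mul(Add(1175, -35417), Pow(Add(49937, 49090), -1)) = Mul(-34242, Pow(99027, -1)) = Mul(-34242, Rational(1, 99027)) = Rational(-11414, 33009)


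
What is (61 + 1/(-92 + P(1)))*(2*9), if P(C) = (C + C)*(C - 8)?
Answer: 58185/53 ≈ 1097.8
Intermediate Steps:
P(C) = 2*C*(-8 + C) (P(C) = (2*C)*(-8 + C) = 2*C*(-8 + C))
(61 + 1/(-92 + P(1)))*(2*9) = (61 + 1/(-92 + 2*1*(-8 + 1)))*(2*9) = (61 + 1/(-92 + 2*1*(-7)))*18 = (61 + 1/(-92 - 14))*18 = (61 + 1/(-106))*18 = (61 - 1/106)*18 = (6465/106)*18 = 58185/53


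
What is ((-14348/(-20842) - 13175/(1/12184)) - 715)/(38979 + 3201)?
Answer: -98401772473/25856340 ≈ -3805.7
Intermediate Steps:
((-14348/(-20842) - 13175/(1/12184)) - 715)/(38979 + 3201) = ((-14348*(-1/20842) - 13175/1/12184) - 715)/42180 = ((422/613 - 13175*12184) - 715)*(1/42180) = ((422/613 - 160524200) - 715)*(1/42180) = (-98401334178/613 - 715)*(1/42180) = -98401772473/613*1/42180 = -98401772473/25856340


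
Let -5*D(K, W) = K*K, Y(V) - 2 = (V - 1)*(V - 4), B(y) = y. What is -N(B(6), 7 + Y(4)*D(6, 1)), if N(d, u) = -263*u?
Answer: -9731/5 ≈ -1946.2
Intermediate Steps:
Y(V) = 2 + (-1 + V)*(-4 + V) (Y(V) = 2 + (V - 1)*(V - 4) = 2 + (-1 + V)*(-4 + V))
D(K, W) = -K²/5 (D(K, W) = -K*K/5 = -K²/5)
-N(B(6), 7 + Y(4)*D(6, 1)) = -(-263)*(7 + (6 + 4² - 5*4)*(-⅕*6²)) = -(-263)*(7 + (6 + 16 - 20)*(-⅕*36)) = -(-263)*(7 + 2*(-36/5)) = -(-263)*(7 - 72/5) = -(-263)*(-37)/5 = -1*9731/5 = -9731/5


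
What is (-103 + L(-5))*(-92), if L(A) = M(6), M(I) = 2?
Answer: 9292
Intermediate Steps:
L(A) = 2
(-103 + L(-5))*(-92) = (-103 + 2)*(-92) = -101*(-92) = 9292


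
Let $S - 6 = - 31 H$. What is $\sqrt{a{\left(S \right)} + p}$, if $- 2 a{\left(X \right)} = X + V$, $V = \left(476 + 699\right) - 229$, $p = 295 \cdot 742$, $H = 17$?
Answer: $\frac{3 \sqrt{97190}}{2} \approx 467.63$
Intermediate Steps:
$S = -521$ ($S = 6 - 527 = -521$)
$p = 218890$
$V = 946$ ($V = 1175 - 229 = 946$)
$a{\left(X \right)} = -473 - \frac{X}{2}$ ($a{\left(X \right)} = - \frac{X + 946}{2} = - \frac{946 + X}{2} = -473 - \frac{X}{2}$)
$\sqrt{a{\left(S \right)} + p} = \sqrt{\left(-473 - - \frac{521}{2}\right) + 218890} = \sqrt{\left(-473 + \frac{521}{2}\right) + 218890} = \sqrt{- \frac{425}{2} + 218890} = \sqrt{\frac{437355}{2}} = \frac{3 \sqrt{97190}}{2}$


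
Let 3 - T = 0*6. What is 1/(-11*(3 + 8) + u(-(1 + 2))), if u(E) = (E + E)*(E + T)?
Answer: -1/121 ≈ -0.0082645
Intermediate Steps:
T = 3 (T = 3 - 0*6 = 3 - 1*0 = 3 + 0 = 3)
u(E) = 2*E*(3 + E) (u(E) = (E + E)*(E + 3) = (2*E)*(3 + E) = 2*E*(3 + E))
1/(-11*(3 + 8) + u(-(1 + 2))) = 1/(-11*(3 + 8) + 2*(-(1 + 2))*(3 - (1 + 2))) = 1/(-11*11 + 2*(-1*3)*(3 - 1*3)) = 1/(-121 + 2*(-3)*(3 - 3)) = 1/(-121 + 2*(-3)*0) = 1/(-121 + 0) = 1/(-121) = -1/121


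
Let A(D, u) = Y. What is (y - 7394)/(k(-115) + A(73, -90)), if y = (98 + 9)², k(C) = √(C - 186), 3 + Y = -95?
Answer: -11354/283 - 811*I*√301/1981 ≈ -40.12 - 7.1026*I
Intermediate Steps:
Y = -98 (Y = -3 - 95 = -98)
A(D, u) = -98
k(C) = √(-186 + C)
y = 11449 (y = 107² = 11449)
(y - 7394)/(k(-115) + A(73, -90)) = (11449 - 7394)/(√(-186 - 115) - 98) = 4055/(√(-301) - 98) = 4055/(I*√301 - 98) = 4055/(-98 + I*√301)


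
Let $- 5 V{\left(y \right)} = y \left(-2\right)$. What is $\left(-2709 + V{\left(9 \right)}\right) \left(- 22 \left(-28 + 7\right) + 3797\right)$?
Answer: $- \frac{57611493}{5} \approx -1.1522 \cdot 10^{7}$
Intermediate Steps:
$V{\left(y \right)} = \frac{2 y}{5}$ ($V{\left(y \right)} = - \frac{y \left(-2\right)}{5} = - \frac{\left(-2\right) y}{5} = \frac{2 y}{5}$)
$\left(-2709 + V{\left(9 \right)}\right) \left(- 22 \left(-28 + 7\right) + 3797\right) = \left(-2709 + \frac{2}{5} \cdot 9\right) \left(- 22 \left(-28 + 7\right) + 3797\right) = \left(-2709 + \frac{18}{5}\right) \left(\left(-22\right) \left(-21\right) + 3797\right) = - \frac{13527 \left(462 + 3797\right)}{5} = \left(- \frac{13527}{5}\right) 4259 = - \frac{57611493}{5}$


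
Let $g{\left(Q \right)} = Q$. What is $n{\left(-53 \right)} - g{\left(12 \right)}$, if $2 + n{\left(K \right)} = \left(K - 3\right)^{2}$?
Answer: $3122$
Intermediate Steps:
$n{\left(K \right)} = -2 + \left(-3 + K\right)^{2}$ ($n{\left(K \right)} = -2 + \left(K - 3\right)^{2} = -2 + \left(-3 + K\right)^{2}$)
$n{\left(-53 \right)} - g{\left(12 \right)} = \left(-2 + \left(-3 - 53\right)^{2}\right) - 12 = \left(-2 + \left(-56\right)^{2}\right) - 12 = \left(-2 + 3136\right) - 12 = 3134 - 12 = 3122$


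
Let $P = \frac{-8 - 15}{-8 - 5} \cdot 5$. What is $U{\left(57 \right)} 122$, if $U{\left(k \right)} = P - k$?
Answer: $- \frac{76372}{13} \approx -5874.8$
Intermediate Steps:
$P = \frac{115}{13}$ ($P = - \frac{23}{-13} \cdot 5 = \left(-23\right) \left(- \frac{1}{13}\right) 5 = \frac{23}{13} \cdot 5 = \frac{115}{13} \approx 8.8462$)
$U{\left(k \right)} = \frac{115}{13} - k$
$U{\left(57 \right)} 122 = \left(\frac{115}{13} - 57\right) 122 = \left(- \frac{626}{13}\right) 122 = - \frac{76372}{13}$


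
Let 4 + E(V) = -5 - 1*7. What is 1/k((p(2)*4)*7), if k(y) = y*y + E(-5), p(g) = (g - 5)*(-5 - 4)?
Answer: 1/571520 ≈ 1.7497e-6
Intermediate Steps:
p(g) = 45 - 9*g (p(g) = (-5 + g)*(-9) = 45 - 9*g)
E(V) = -16 (E(V) = -4 + (-5 - 1*7) = -4 + (-5 - 7) = -4 - 12 = -16)
k(y) = -16 + y² (k(y) = y*y - 16 = y² - 16 = -16 + y²)
1/k((p(2)*4)*7) = 1/(-16 + (((45 - 9*2)*4)*7)²) = 1/(-16 + (((45 - 18)*4)*7)²) = 1/(-16 + ((27*4)*7)²) = 1/(-16 + (108*7)²) = 1/(-16 + 756²) = 1/(-16 + 571536) = 1/571520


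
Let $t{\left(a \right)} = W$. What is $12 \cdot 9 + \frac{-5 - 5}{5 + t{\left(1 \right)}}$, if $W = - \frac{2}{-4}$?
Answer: $\frac{1168}{11} \approx 106.18$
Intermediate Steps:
$W = \frac{1}{2}$ ($W = \left(-2\right) \left(- \frac{1}{4}\right) = \frac{1}{2} \approx 0.5$)
$t{\left(a \right)} = \frac{1}{2}$
$12 \cdot 9 + \frac{-5 - 5}{5 + t{\left(1 \right)}} = 12 \cdot 9 + \frac{-5 - 5}{5 + \frac{1}{2}} = 108 - \frac{10}{\frac{11}{2}} = 108 - \frac{20}{11} = \frac{1168}{11}$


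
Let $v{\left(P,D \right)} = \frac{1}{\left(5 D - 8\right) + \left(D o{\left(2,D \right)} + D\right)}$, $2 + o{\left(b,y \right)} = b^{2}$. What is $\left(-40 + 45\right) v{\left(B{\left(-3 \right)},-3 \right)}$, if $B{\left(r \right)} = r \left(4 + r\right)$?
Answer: $- \frac{5}{32} \approx -0.15625$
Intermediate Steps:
$o{\left(b,y \right)} = -2 + b^{2}$
$v{\left(P,D \right)} = \frac{1}{-8 + 8 D}$ ($v{\left(P,D \right)} = \frac{1}{\left(5 D - 8\right) + \left(D \left(-2 + 2^{2}\right) + D\right)} = \frac{1}{\left(-8 + 5 D\right) + \left(D \left(-2 + 4\right) + D\right)} = \frac{1}{\left(-8 + 5 D\right) + \left(D 2 + D\right)} = \frac{1}{\left(-8 + 5 D\right) + \left(2 D + D\right)} = \frac{1}{\left(-8 + 5 D\right) + 3 D} = \frac{1}{-8 + 8 D}$)
$\left(-40 + 45\right) v{\left(B{\left(-3 \right)},-3 \right)} = \left(-40 + 45\right) \frac{1}{8 \left(-1 - 3\right)} = 5 \frac{1}{8 \left(-4\right)} = 5 \cdot \frac{1}{8} \left(- \frac{1}{4}\right) = 5 \left(- \frac{1}{32}\right) = - \frac{5}{32}$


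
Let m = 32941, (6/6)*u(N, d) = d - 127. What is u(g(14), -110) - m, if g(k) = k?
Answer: -33178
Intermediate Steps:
u(N, d) = -127 + d (u(N, d) = d - 127 = -127 + d)
u(g(14), -110) - m = (-127 - 110) - 1*32941 = -237 - 32941 = -33178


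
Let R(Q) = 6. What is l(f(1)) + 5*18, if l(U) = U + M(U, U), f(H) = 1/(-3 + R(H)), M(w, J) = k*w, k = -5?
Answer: 266/3 ≈ 88.667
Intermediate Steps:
M(w, J) = -5*w
f(H) = ⅓ (f(H) = 1/(-3 + 6) = 1/3 = ⅓)
l(U) = -4*U (l(U) = U - 5*U = -4*U)
l(f(1)) + 5*18 = -4*⅓ + 5*18 = -4/3 + 90 = 266/3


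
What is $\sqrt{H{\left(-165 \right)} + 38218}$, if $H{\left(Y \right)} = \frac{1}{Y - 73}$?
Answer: $\frac{\sqrt{2164820154}}{238} \approx 195.49$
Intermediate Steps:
$H{\left(Y \right)} = \frac{1}{-73 + Y}$ ($H{\left(Y \right)} = \frac{1}{Y - 73} = \frac{1}{-73 + Y}$)
$\sqrt{H{\left(-165 \right)} + 38218} = \sqrt{\frac{1}{-73 - 165} + 38218} = \sqrt{\frac{1}{-238} + 38218} = \sqrt{- \frac{1}{238} + 38218} = \sqrt{\frac{9095883}{238}} = \frac{\sqrt{2164820154}}{238}$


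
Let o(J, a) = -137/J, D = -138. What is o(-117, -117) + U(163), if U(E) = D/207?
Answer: 59/117 ≈ 0.50427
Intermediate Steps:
U(E) = -2/3 (U(E) = -138/207 = -138*1/207 = -2/3)
o(-117, -117) + U(163) = -137/(-117) - 2/3 = -137*(-1/117) - 2/3 = 137/117 - 2/3 = 59/117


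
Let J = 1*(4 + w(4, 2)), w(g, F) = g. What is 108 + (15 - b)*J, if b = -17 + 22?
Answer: 188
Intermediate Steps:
b = 5
J = 8 (J = 1*(4 + 4) = 1*8 = 8)
108 + (15 - b)*J = 108 + (15 - 1*5)*8 = 108 + (15 - 5)*8 = 108 + 10*8 = 108 + 80 = 188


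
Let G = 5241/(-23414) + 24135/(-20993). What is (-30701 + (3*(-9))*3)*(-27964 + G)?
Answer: 211561960154335621/245765051 ≈ 8.6083e+8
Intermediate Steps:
G = -675121203/491530102 (G = 5241*(-1/23414) + 24135*(-1/20993) = -5241/23414 - 24135/20993 = -675121203/491530102 ≈ -1.3735)
(-30701 + (3*(-9))*3)*(-27964 + G) = (-30701 + (3*(-9))*3)*(-27964 - 675121203/491530102) = (-30701 - 27*3)*(-13745822893531/491530102) = (-30701 - 81)*(-13745822893531/491530102) = -30782*(-13745822893531/491530102) = 211561960154335621/245765051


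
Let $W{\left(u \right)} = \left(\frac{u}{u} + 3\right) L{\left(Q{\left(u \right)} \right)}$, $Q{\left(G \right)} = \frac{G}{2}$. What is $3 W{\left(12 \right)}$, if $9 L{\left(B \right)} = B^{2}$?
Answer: $48$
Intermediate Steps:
$Q{\left(G \right)} = \frac{G}{2}$ ($Q{\left(G \right)} = G \frac{1}{2} = \frac{G}{2}$)
$L{\left(B \right)} = \frac{B^{2}}{9}$
$W{\left(u \right)} = \frac{u^{2}}{9}$ ($W{\left(u \right)} = \left(\frac{u}{u} + 3\right) \frac{\left(\frac{u}{2}\right)^{2}}{9} = \left(1 + 3\right) \frac{\frac{1}{4} u^{2}}{9} = 4 \frac{u^{2}}{36} = \frac{u^{2}}{9}$)
$3 W{\left(12 \right)} = 3 \frac{12^{2}}{9} = 3 \cdot \frac{1}{9} \cdot 144 = 3 \cdot 16 = 48$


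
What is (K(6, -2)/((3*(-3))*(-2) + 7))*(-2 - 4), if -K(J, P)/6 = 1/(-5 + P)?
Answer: -36/175 ≈ -0.20571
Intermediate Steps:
K(J, P) = -6/(-5 + P)
(K(6, -2)/((3*(-3))*(-2) + 7))*(-2 - 4) = ((-6/(-5 - 2))/((3*(-3))*(-2) + 7))*(-2 - 4) = ((-6/(-7))/(-9*(-2) + 7))*(-6) = ((-6*(-1/7))/(18 + 7))*(-6) = ((6/7)/25)*(-6) = ((6/7)*(1/25))*(-6) = (6/175)*(-6) = -36/175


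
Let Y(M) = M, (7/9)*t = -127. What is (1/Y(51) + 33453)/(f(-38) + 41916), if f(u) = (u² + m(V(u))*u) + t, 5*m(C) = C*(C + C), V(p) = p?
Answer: 59713640/37927527 ≈ 1.5744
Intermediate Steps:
m(C) = 2*C²/5 (m(C) = (C*(C + C))/5 = (C*(2*C))/5 = (2*C²)/5 = 2*C²/5)
t = -1143/7 (t = (9/7)*(-127) = -1143/7 ≈ -163.29)
f(u) = -1143/7 + u² + 2*u³/5 (f(u) = (u² + (2*u²/5)*u) - 1143/7 = (u² + 2*u³/5) - 1143/7 = -1143/7 + u² + 2*u³/5)
(1/Y(51) + 33453)/(f(-38) + 41916) = (1/51 + 33453)/((-1143/7 + (-38)² + (⅖)*(-38)³) + 41916) = (1/51 + 33453)/((-1143/7 + 1444 + (⅖)*(-54872)) + 41916) = 1706104/(51*((-1143/7 + 1444 - 109744/5) + 41916)) = 1706104/(51*(-723383/35 + 41916)) = 1706104/(51*(743677/35)) = (1706104/51)*(35/743677) = 59713640/37927527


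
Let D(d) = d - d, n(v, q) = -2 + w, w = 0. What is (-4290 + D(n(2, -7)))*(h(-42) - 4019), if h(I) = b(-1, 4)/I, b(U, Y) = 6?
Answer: 120694860/7 ≈ 1.7242e+7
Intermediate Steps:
n(v, q) = -2 (n(v, q) = -2 + 0 = -2)
D(d) = 0
h(I) = 6/I
(-4290 + D(n(2, -7)))*(h(-42) - 4019) = (-4290 + 0)*(6/(-42) - 4019) = -4290*(6*(-1/42) - 4019) = -4290*(-⅐ - 4019) = -4290*(-28134/7) = 120694860/7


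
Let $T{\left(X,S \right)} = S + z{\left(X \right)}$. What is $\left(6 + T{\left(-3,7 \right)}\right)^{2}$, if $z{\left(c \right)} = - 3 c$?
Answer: $484$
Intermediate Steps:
$T{\left(X,S \right)} = S - 3 X$
$\left(6 + T{\left(-3,7 \right)}\right)^{2} = \left(6 + \left(7 - -9\right)\right)^{2} = \left(6 + \left(7 + 9\right)\right)^{2} = \left(6 + 16\right)^{2} = 22^{2} = 484$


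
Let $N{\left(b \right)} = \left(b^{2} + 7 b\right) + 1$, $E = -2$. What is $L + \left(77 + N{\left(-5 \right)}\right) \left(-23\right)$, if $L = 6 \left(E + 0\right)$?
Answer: $-1576$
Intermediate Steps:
$N{\left(b \right)} = 1 + b^{2} + 7 b$
$L = -12$ ($L = 6 \left(-2 + 0\right) = 6 \left(-2\right) = -12$)
$L + \left(77 + N{\left(-5 \right)}\right) \left(-23\right) = -12 + \left(77 + \left(1 + \left(-5\right)^{2} + 7 \left(-5\right)\right)\right) \left(-23\right) = -12 + \left(77 + \left(1 + 25 - 35\right)\right) \left(-23\right) = -12 + \left(77 - 9\right) \left(-23\right) = -12 + 68 \left(-23\right) = -12 - 1564 = -1576$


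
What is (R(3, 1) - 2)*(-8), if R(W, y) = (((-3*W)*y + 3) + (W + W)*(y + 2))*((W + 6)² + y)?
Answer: -7856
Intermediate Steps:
R(W, y) = (y + (6 + W)²)*(3 - 3*W*y + 2*W*(2 + y)) (R(W, y) = ((-3*W*y + 3) + (2*W)*(2 + y))*((6 + W)² + y) = ((3 - 3*W*y) + 2*W*(2 + y))*(y + (6 + W)²) = (3 - 3*W*y + 2*W*(2 + y))*(y + (6 + W)²) = (y + (6 + W)²)*(3 - 3*W*y + 2*W*(2 + y)))
(R(3, 1) - 2)*(-8) = ((3*1 + 3*(6 + 3)² - 1*3*1² + 4*3*1 + 4*3*(6 + 3)² - 1*3*1*(6 + 3)²) - 2)*(-8) = ((3 + 3*9² - 1*3*1 + 12 + 4*3*9² - 1*3*1*9²) - 2)*(-8) = ((3 + 3*81 - 3 + 12 + 4*3*81 - 1*3*1*81) - 2)*(-8) = ((3 + 243 - 3 + 12 + 972 - 243) - 2)*(-8) = (984 - 2)*(-8) = 982*(-8) = -7856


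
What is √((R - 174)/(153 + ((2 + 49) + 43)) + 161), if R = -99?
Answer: 7*√1178/19 ≈ 12.645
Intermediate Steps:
√((R - 174)/(153 + ((2 + 49) + 43)) + 161) = √((-99 - 174)/(153 + ((2 + 49) + 43)) + 161) = √(-273/(153 + (51 + 43)) + 161) = √(-273/(153 + 94) + 161) = √(-273/247 + 161) = √(-273*1/247 + 161) = √(-21/19 + 161) = √(3038/19) = 7*√1178/19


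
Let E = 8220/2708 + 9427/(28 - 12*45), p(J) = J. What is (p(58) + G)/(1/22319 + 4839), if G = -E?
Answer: 567663923409/37435961156608 ≈ 0.015164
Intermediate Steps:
E = -5329919/346624 (E = 8220*(1/2708) + 9427/(28 - 540) = 2055/677 + 9427/(-512) = 2055/677 + 9427*(-1/512) = 2055/677 - 9427/512 = -5329919/346624 ≈ -15.377)
G = 5329919/346624 (G = -1*(-5329919/346624) = 5329919/346624 ≈ 15.377)
(p(58) + G)/(1/22319 + 4839) = (58 + 5329919/346624)/(1/22319 + 4839) = 25434111/(346624*(1/22319 + 4839)) = 25434111/(346624*(108001642/22319)) = (25434111/346624)*(22319/108001642) = 567663923409/37435961156608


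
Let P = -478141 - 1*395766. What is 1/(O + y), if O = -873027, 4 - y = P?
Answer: 1/884 ≈ 0.0011312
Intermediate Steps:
P = -873907 (P = -478141 - 395766 = -873907)
y = 873911 (y = 4 - 1*(-873907) = 4 + 873907 = 873911)
1/(O + y) = 1/(-873027 + 873911) = 1/884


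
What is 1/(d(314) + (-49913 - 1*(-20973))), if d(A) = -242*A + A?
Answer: -1/104614 ≈ -9.5589e-6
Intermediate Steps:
d(A) = -241*A
1/(d(314) + (-49913 - 1*(-20973))) = 1/(-241*314 + (-49913 - 1*(-20973))) = 1/(-75674 + (-49913 + 20973)) = 1/(-75674 - 28940) = 1/(-104614) = -1/104614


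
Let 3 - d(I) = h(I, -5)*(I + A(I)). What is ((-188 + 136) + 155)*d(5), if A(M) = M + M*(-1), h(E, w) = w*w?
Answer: -12566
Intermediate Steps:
h(E, w) = w**2
A(M) = 0 (A(M) = M - M = 0)
d(I) = 3 - 25*I (d(I) = 3 - (-5)**2*(I + 0) = 3 - 25*I)
((-188 + 136) + 155)*d(5) = ((-188 + 136) + 155)*(3 - 25*5) = (-52 + 155)*(3 - 125) = 103*(-122) = -12566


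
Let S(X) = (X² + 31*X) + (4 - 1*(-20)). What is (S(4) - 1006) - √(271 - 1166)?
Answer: -842 - I*√895 ≈ -842.0 - 29.917*I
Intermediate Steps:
S(X) = 24 + X² + 31*X (S(X) = (X² + 31*X) + (4 + 20) = (X² + 31*X) + 24 = 24 + X² + 31*X)
(S(4) - 1006) - √(271 - 1166) = ((24 + 4² + 31*4) - 1006) - √(271 - 1166) = ((24 + 16 + 124) - 1006) - √(-895) = (164 - 1006) - I*√895 = -842 - I*√895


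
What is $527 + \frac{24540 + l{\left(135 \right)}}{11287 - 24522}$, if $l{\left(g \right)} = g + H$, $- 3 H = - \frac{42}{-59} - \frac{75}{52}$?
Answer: $\frac{21323120813}{40604980} \approx 525.14$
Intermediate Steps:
$H = \frac{747}{3068}$ ($H = - \frac{- \frac{42}{-59} - \frac{75}{52}}{3} = - \frac{\left(-42\right) \left(- \frac{1}{59}\right) - \frac{75}{52}}{3} = - \frac{\frac{42}{59} - \frac{75}{52}}{3} = \left(- \frac{1}{3}\right) \left(- \frac{2241}{3068}\right) = \frac{747}{3068} \approx 0.24348$)
$l{\left(g \right)} = \frac{747}{3068} + g$ ($l{\left(g \right)} = g + \frac{747}{3068} = \frac{747}{3068} + g$)
$527 + \frac{24540 + l{\left(135 \right)}}{11287 - 24522} = 527 + \frac{24540 + \left(\frac{747}{3068} + 135\right)}{11287 - 24522} = 527 + \frac{24540 + \frac{414927}{3068}}{-13235} = 527 + \frac{75703647}{3068} \left(- \frac{1}{13235}\right) = 527 - \frac{75703647}{40604980} = \frac{21323120813}{40604980}$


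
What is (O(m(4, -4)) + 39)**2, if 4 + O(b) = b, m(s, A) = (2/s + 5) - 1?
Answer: 6241/4 ≈ 1560.3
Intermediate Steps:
m(s, A) = 4 + 2/s (m(s, A) = (5 + 2/s) - 1 = 4 + 2/s)
O(b) = -4 + b
(O(m(4, -4)) + 39)**2 = ((-4 + (4 + 2/4)) + 39)**2 = ((-4 + (4 + 2*(1/4))) + 39)**2 = ((-4 + (4 + 1/2)) + 39)**2 = ((-4 + 9/2) + 39)**2 = (1/2 + 39)**2 = (79/2)**2 = 6241/4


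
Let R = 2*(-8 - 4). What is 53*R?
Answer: -1272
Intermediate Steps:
R = -24 (R = 2*(-12) = -24)
53*R = 53*(-24) = -1272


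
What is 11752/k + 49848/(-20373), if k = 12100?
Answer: -30311442/20542775 ≈ -1.4755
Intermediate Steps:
11752/k + 49848/(-20373) = 11752/12100 + 49848/(-20373) = 11752*(1/12100) + 49848*(-1/20373) = 2938/3025 - 16616/6791 = -30311442/20542775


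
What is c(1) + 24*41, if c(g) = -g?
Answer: 983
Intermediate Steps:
c(1) + 24*41 = -1*1 + 24*41 = -1 + 984 = 983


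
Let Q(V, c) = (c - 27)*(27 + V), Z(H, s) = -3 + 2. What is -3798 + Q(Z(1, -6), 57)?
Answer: -3018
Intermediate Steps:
Z(H, s) = -1
Q(V, c) = (-27 + c)*(27 + V)
-3798 + Q(Z(1, -6), 57) = -3798 + (-729 - 27*(-1) + 27*57 - 1*57) = -3798 + (-729 + 27 + 1539 - 57) = -3798 + 780 = -3018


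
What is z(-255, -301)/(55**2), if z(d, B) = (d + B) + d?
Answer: -811/3025 ≈ -0.26810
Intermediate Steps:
z(d, B) = B + 2*d (z(d, B) = (B + d) + d = B + 2*d)
z(-255, -301)/(55**2) = (-301 + 2*(-255))/(55**2) = (-301 - 510)/3025 = -811*1/3025 = -811/3025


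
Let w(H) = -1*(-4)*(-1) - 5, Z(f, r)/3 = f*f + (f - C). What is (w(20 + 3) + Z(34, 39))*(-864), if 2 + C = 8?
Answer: -3061152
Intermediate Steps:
C = 6 (C = -2 + 8 = 6)
Z(f, r) = -18 + 3*f + 3*f² (Z(f, r) = 3*(f*f + (f - 1*6)) = 3*(f² + (f - 6)) = 3*(f² + (-6 + f)) = 3*(-6 + f + f²) = -18 + 3*f + 3*f²)
w(H) = -9 (w(H) = 4*(-1) - 5 = -4 - 5 = -9)
(w(20 + 3) + Z(34, 39))*(-864) = (-9 + (-18 + 3*34 + 3*34²))*(-864) = (-9 + (-18 + 102 + 3*1156))*(-864) = (-9 + (-18 + 102 + 3468))*(-864) = (-9 + 3552)*(-864) = 3543*(-864) = -3061152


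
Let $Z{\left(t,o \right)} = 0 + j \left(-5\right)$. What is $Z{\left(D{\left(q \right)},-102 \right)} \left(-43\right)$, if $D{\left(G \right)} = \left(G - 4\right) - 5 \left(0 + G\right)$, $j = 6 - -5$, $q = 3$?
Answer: $2365$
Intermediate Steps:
$j = 11$ ($j = 6 + 5 = 11$)
$D{\left(G \right)} = -4 - 4 G$ ($D{\left(G \right)} = \left(-4 + G\right) - 5 G = -4 - 4 G$)
$Z{\left(t,o \right)} = -55$ ($Z{\left(t,o \right)} = 0 + 11 \left(-5\right) = 0 - 55 = -55$)
$Z{\left(D{\left(q \right)},-102 \right)} \left(-43\right) = \left(-55\right) \left(-43\right) = 2365$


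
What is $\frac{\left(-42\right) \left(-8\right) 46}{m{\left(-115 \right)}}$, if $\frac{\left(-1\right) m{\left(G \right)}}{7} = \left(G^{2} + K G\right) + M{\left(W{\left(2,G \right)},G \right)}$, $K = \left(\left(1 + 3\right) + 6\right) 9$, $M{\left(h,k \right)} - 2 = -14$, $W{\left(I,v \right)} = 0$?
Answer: $- \frac{2208}{2863} \approx -0.77122$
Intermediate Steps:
$M{\left(h,k \right)} = -12$ ($M{\left(h,k \right)} = 2 - 14 = -12$)
$K = 90$ ($K = \left(4 + 6\right) 9 = 10 \cdot 9 = 90$)
$m{\left(G \right)} = 84 - 630 G - 7 G^{2}$ ($m{\left(G \right)} = - 7 \left(\left(G^{2} + 90 G\right) - 12\right) = - 7 \left(-12 + G^{2} + 90 G\right) = 84 - 630 G - 7 G^{2}$)
$\frac{\left(-42\right) \left(-8\right) 46}{m{\left(-115 \right)}} = \frac{\left(-42\right) \left(-8\right) 46}{84 - -72450 - 7 \left(-115\right)^{2}} = \frac{336 \cdot 46}{84 + 72450 - 92575} = \frac{15456}{84 + 72450 - 92575} = \frac{15456}{-20041} = 15456 \left(- \frac{1}{20041}\right) = - \frac{2208}{2863}$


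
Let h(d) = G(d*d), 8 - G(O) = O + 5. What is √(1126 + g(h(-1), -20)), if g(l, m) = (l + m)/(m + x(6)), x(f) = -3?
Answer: 2*√149017/23 ≈ 33.568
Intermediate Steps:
G(O) = 3 - O (G(O) = 8 - (O + 5) = 8 - (5 + O) = 8 + (-5 - O) = 3 - O)
h(d) = 3 - d² (h(d) = 3 - d*d = 3 - d²)
g(l, m) = (l + m)/(-3 + m) (g(l, m) = (l + m)/(m - 3) = (l + m)/(-3 + m))
√(1126 + g(h(-1), -20)) = √(1126 + ((3 - 1*(-1)²) - 20)/(-3 - 20)) = √(1126 + ((3 - 1*1) - 20)/(-23)) = √(1126 - ((3 - 1) - 20)/23) = √(1126 - (2 - 20)/23) = √(1126 - 1/23*(-18)) = √(1126 + 18/23) = √(25916/23) = 2*√149017/23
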